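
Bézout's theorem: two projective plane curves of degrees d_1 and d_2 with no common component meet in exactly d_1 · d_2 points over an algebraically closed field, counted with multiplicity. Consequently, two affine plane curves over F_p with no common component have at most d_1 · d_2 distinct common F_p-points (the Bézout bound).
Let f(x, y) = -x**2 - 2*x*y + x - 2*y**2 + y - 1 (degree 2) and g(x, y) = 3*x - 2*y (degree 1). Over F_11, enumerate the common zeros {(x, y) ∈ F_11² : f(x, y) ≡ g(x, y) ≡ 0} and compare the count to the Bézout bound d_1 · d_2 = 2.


Common zeros: ∅; count = 0; Bézout bound = 2.

deg(f) = 2, deg(g) = 1, so Bézout bound = 2.
Scan x ∈ F_11. For each x, list the y ∈ F_11 with f(x, y) ≡ 0 and those with g(x, y) ≡ 0 (mod 11); the common zeros in that column are the intersection.
  x = 0: f ≡ 0 at y ∈ {8, 9}; g ≡ 0 at y ∈ {0}; common: ∅.
  x = 1: f ≡ 0 at y ∈ {2, 3}; g ≡ 0 at y ∈ {7}; common: ∅.
  x = 2: f ≡ 0 at y ∈ ∅; g ≡ 0 at y ∈ {3}; common: ∅.
  x = 3: f ≡ 0 at y ∈ ∅; g ≡ 0 at y ∈ {10}; common: ∅.
  x = 4: f ≡ 0 at y ∈ {1}; g ≡ 0 at y ∈ {6}; common: ∅.
  x = 5: f ≡ 0 at y ∈ {3, 9}; g ≡ 0 at y ∈ {2}; common: ∅.
  x = 6: f ≡ 0 at y ∈ {1, 10}; g ≡ 0 at y ∈ {9}; common: ∅.
  x = 7: f ≡ 0 at y ∈ {2, 8}; g ≡ 0 at y ∈ {5}; common: ∅.
  x = 8: f ≡ 0 at y ∈ {10}; g ≡ 0 at y ∈ {1}; common: ∅.
  x = 9: f ≡ 0 at y ∈ ∅; g ≡ 0 at y ∈ {8}; common: ∅.
  x = 10: f ≡ 0 at y ∈ ∅; g ≡ 0 at y ∈ {4}; common: ∅.
Collecting: common zeros = ∅, so the count is 0.
Comparison with the Bézout bound: 0 ≤ 2 = deg(f)·deg(g), as expected for curves with no common component (the affine F_11-count falls short of the bound because intersections may lie at infinity, over extension fields, or carry multiplicity).


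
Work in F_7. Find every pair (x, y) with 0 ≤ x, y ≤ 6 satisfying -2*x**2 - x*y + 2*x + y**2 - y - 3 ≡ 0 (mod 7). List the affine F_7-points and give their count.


Affine F_7-points: {(1, 3), (1, 6), (2, 0), (2, 3), (4, 6), (6, 0)}; count = 6.

For each of the 49 pairs (x, y) ∈ F_7², evaluate f(x, y) mod 7. Record the zeros.
  x = 0: [0↦4, 1↦4, 2↦6, 3↦3, 4↦2, 5↦3, 6↦6]  zeros at y ∈ ∅
  x = 1: [0↦4, 1↦3, 2↦4, 3↦0, 4↦5, 5↦5, 6↦0]  zeros at y ∈ {3, 6}
  x = 2: [0↦0, 1↦5, 2↦5, 3↦0, 4↦4, 5↦3, 6↦4]  zeros at y ∈ {0, 3}
  x = 3: [0↦6, 1↦3, 2↦2, 3↦3, 4↦6, 5↦4, 6↦4]  zeros at y ∈ ∅
  x = 4: [0↦1, 1↦4, 2↦2, 3↦2, 4↦4, 5↦1, 6↦0]  zeros at y ∈ {6}
  x = 5: [0↦6, 1↦1, 2↦5, 3↦4, 4↦5, 5↦1, 6↦6]  zeros at y ∈ ∅
  x = 6: [0↦0, 1↦1, 2↦4, 3↦2, 4↦2, 5↦4, 6↦1]  zeros at y ∈ {0}
Collecting zeros: affine points = {(1, 3), (1, 6), (2, 0), (2, 3), (4, 6), (6, 0)}.
Total count |C(F_7)_aff| = 6.


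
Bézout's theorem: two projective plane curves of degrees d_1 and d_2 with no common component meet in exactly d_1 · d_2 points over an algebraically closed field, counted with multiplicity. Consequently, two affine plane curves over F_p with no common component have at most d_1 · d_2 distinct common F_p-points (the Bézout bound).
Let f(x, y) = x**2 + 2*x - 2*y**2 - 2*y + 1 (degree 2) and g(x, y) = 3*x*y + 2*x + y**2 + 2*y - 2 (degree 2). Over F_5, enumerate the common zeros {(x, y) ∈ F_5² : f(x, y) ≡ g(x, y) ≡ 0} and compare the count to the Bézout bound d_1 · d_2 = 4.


Common zeros: {(2, 3)}; count = 1; Bézout bound = 4.

deg(f) = 2, deg(g) = 2, so Bézout bound = 4.
Scan x ∈ F_5. For each x, list the y ∈ F_5 with f(x, y) ≡ 0 and those with g(x, y) ≡ 0 (mod 5); the common zeros in that column are the intersection.
  x = 0: f ≡ 0 at y ∈ ∅; g ≡ 0 at y ∈ ∅; common: ∅.
  x = 1: f ≡ 0 at y ∈ {1, 3}; g ≡ 0 at y ∈ {0}; common: ∅.
  x = 2: f ≡ 0 at y ∈ {1, 3}; g ≡ 0 at y ∈ {3, 4}; common: {3}.
  x = 3: f ≡ 0 at y ∈ ∅; g ≡ 0 at y ∈ {2}; common: ∅.
  x = 4: f ≡ 0 at y ∈ {0, 4}; g ≡ 0 at y ∈ ∅; common: ∅.
Collecting: common zeros = {(2, 3)}, so the count is 1.
Comparison with the Bézout bound: 1 ≤ 4 = deg(f)·deg(g), as expected for curves with no common component (the affine F_5-count falls short of the bound because intersections may lie at infinity, over extension fields, or carry multiplicity).


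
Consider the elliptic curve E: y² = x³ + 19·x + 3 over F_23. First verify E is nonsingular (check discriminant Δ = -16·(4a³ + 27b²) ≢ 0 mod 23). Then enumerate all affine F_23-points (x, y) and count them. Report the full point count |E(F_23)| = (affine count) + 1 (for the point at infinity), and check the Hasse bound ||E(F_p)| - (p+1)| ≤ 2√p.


Affine points = {(0, 7), (0, 16), (1, 0), (2, 7), (2, 16), (3, 8), (3, 15), (5, 4), (5, 19), (8, 0), (9, 11), (9, 12), (11, 5), (11, 18), (12, 2), (12, 21), (13, 3), (13, 20), (14, 0), (15, 11), (15, 12), (17, 8), (17, 15), (18, 6), (18, 17), (19, 1), (19, 22), (21, 7), (21, 16), (22, 11), (22, 12)}; affine count = 31; |E(F_23)| = 32.

Discriminant check: Δ ∝ 4a³ + 27b² = 4·19³ + 27·3² = 4·6859 + 27·9 ≡ 10 (mod 23). Nonzero ⇒ E is nonsingular.
For each x ∈ F_23, compute rhs = x³ + 19·x + 3 mod 23, then count y ∈ F_23 with y² ≡ rhs.
  x = 0: rhs = 3, matching y values: 7, 16 (2 points).
  x = 1: rhs = 0, matching y values: 0 (1 points).
  x = 2: rhs = 3, matching y values: 7, 16 (2 points).
  x = 3: rhs = 18, matching y values: 8, 15 (2 points).
  x = 4: rhs = 5, matching y values: none (0 points).
  x = 5: rhs = 16, matching y values: 4, 19 (2 points).
  x = 6: rhs = 11, matching y values: none (0 points).
  x = 7: rhs = 19, matching y values: none (0 points).
  x = 8: rhs = 0, matching y values: 0 (1 points).
  x = 9: rhs = 6, matching y values: 11, 12 (2 points).
  x = 10: rhs = 20, matching y values: none (0 points).
  x = 11: rhs = 2, matching y values: 5, 18 (2 points).
  x = 12: rhs = 4, matching y values: 2, 21 (2 points).
  x = 13: rhs = 9, matching y values: 3, 20 (2 points).
  x = 14: rhs = 0, matching y values: 0 (1 points).
  x = 15: rhs = 6, matching y values: 11, 12 (2 points).
  x = 16: rhs = 10, matching y values: none (0 points).
  x = 17: rhs = 18, matching y values: 8, 15 (2 points).
  x = 18: rhs = 13, matching y values: 6, 17 (2 points).
  x = 19: rhs = 1, matching y values: 1, 22 (2 points).
  x = 20: rhs = 11, matching y values: none (0 points).
  x = 21: rhs = 3, matching y values: 7, 16 (2 points).
  x = 22: rhs = 6, matching y values: 11, 12 (2 points).
Total affine count: 31.
Full point count |E(F_23)| = 31 + 1 = 32.
Hasse bound: |32 − (23+1)| = |8| = 8 ≤ 2√23 ≈ 9.5917 ✓.


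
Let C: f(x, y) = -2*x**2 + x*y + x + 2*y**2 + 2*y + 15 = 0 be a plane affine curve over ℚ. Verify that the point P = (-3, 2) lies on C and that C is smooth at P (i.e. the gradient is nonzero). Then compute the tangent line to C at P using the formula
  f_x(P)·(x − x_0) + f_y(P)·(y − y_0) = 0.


Tangent line at P: 15*x + 7*y + 31 = 0.

Step 1: f(-3, 2) = 0, so P lies on C.
Step 2: partial derivatives
  f_x(x, y) = -4*x + y + 1, f_y(x, y) = x + 4*y + 2.
  f_x(P) = 15, f_y(P) = 7 (gradient nonzero, so P is smooth).
Step 3: tangent line at P: 15·(x − -3) + 7·(y − 2) = 0.
Expanding: 15*x + 7*y + 31 = 0.


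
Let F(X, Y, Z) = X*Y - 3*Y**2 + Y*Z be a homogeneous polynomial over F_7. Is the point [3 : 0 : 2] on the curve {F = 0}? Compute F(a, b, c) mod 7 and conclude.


F(3,0,2) ≡ 0 (mod 7); P is on the curve.

Evaluate F(3, 0, 2) term-by-term (mod 7).
  X*Y ↦ 1·3·0·1 = 0
  -3*Y**2 ↦ -3·1·0·1 = 0
  Y*Z ↦ 1·1·0·2 = 0
Sum: F(3, 0, 2) = (0) + (0) + (0) = 0.
Reducing mod 7: 0 ≡ 0 (mod 7).
Since F(a, b, c) ≡ 0 (mod 7), P lies on the curve.


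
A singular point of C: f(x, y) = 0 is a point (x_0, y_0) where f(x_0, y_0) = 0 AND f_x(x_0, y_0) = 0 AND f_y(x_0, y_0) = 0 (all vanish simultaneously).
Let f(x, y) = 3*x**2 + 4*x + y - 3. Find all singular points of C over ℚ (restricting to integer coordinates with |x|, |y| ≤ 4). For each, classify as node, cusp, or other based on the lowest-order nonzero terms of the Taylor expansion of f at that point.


No singular points in the scanned grid; C is smooth there.

Compute partial derivatives:
  f_x = 6*x + 4.
  f_y = 1.
f_y = 1 is a nonzero constant, so f_y never vanishes: no point (x, y) can satisfy f = f_x = f_y = 0. In particular no (x, y) ∈ {−4, ..., 4}² is singular; the curve is smooth.


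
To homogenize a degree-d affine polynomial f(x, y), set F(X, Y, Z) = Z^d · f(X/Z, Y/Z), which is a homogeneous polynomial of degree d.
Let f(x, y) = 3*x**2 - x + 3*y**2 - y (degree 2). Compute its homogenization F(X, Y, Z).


F(X, Y, Z) = 3*X**2 - X*Z + 3*Y**2 - Y*Z

deg(f) = 2.
Substitute x = X/Z, y = Y/Z into f, then multiply by Z^2.
  monomial 3·x^2·y^0 ↦ 3·X^2·Y^0·Z^0.
  monomial -1·x^1·y^0 ↦ -1·X^1·Y^0·Z^1.
  monomial 3·x^0·y^2 ↦ 3·X^0·Y^2·Z^0.
  monomial -1·x^0·y^1 ↦ -1·X^0·Y^1·Z^1.
Collecting: F(X, Y, Z) = 3*X**2 - X*Z + 3*Y**2 - Y*Z.


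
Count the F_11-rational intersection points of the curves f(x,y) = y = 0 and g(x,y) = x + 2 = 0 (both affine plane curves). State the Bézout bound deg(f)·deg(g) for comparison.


Common zeros: {(9, 0)}; count = 1; Bézout bound = 1.

deg(f) = 1, deg(g) = 1, so Bézout bound = 1.
Scan x ∈ F_11. For each x, list the y ∈ F_11 with f(x, y) ≡ 0 and those with g(x, y) ≡ 0 (mod 11); the common zeros in that column are the intersection.
  x = 0: f ≡ 0 at y ∈ {0}; g ≡ 0 at y ∈ ∅; common: ∅.
  x = 1: f ≡ 0 at y ∈ {0}; g ≡ 0 at y ∈ ∅; common: ∅.
  x = 2: f ≡ 0 at y ∈ {0}; g ≡ 0 at y ∈ ∅; common: ∅.
  x = 3: f ≡ 0 at y ∈ {0}; g ≡ 0 at y ∈ ∅; common: ∅.
  x = 4: f ≡ 0 at y ∈ {0}; g ≡ 0 at y ∈ ∅; common: ∅.
  x = 5: f ≡ 0 at y ∈ {0}; g ≡ 0 at y ∈ ∅; common: ∅.
  x = 6: f ≡ 0 at y ∈ {0}; g ≡ 0 at y ∈ ∅; common: ∅.
  x = 7: f ≡ 0 at y ∈ {0}; g ≡ 0 at y ∈ ∅; common: ∅.
  x = 8: f ≡ 0 at y ∈ {0}; g ≡ 0 at y ∈ ∅; common: ∅.
  x = 9: f ≡ 0 at y ∈ {0}; g ≡ 0 at y ∈ {0, 1, 2, 3, 4, 5, 6, 7, 8, 9, 10}; common: {0}.
  x = 10: f ≡ 0 at y ∈ {0}; g ≡ 0 at y ∈ ∅; common: ∅.
Collecting: common zeros = {(9, 0)}, so the count is 1.
Comparison with the Bézout bound: 1 ≤ 1 = deg(f)·deg(g), as expected for curves with no common component (the bound is attained).


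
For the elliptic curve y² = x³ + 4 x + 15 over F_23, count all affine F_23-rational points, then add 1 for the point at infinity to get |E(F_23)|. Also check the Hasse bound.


Affine points = {(2, 10), (2, 13), (3, 10), (3, 13), (4, 7), (4, 16), (6, 5), (6, 18), (7, 8), (7, 15), (14, 3), (14, 20), (15, 0), (16, 9), (16, 14), (18, 10), (18, 13), (19, 2), (19, 21)}; affine count = 19; |E(F_23)| = 20.

Discriminant check: Δ ∝ 4a³ + 27b² = 4·4³ + 27·15² = 4·64 + 27·225 ≡ 6 (mod 23). Nonzero ⇒ E is nonsingular.
For each x ∈ F_23, compute rhs = x³ + 4·x + 15 mod 23, then count y ∈ F_23 with y² ≡ rhs.
  x = 0: rhs = 15, matching y values: none (0 points).
  x = 1: rhs = 20, matching y values: none (0 points).
  x = 2: rhs = 8, matching y values: 10, 13 (2 points).
  x = 3: rhs = 8, matching y values: 10, 13 (2 points).
  x = 4: rhs = 3, matching y values: 7, 16 (2 points).
  x = 5: rhs = 22, matching y values: none (0 points).
  x = 6: rhs = 2, matching y values: 5, 18 (2 points).
  x = 7: rhs = 18, matching y values: 8, 15 (2 points).
  x = 8: rhs = 7, matching y values: none (0 points).
  x = 9: rhs = 21, matching y values: none (0 points).
  x = 10: rhs = 20, matching y values: none (0 points).
  x = 11: rhs = 10, matching y values: none (0 points).
  x = 12: rhs = 20, matching y values: none (0 points).
  x = 13: rhs = 10, matching y values: none (0 points).
  x = 14: rhs = 9, matching y values: 3, 20 (2 points).
  x = 15: rhs = 0, matching y values: 0 (1 points).
  x = 16: rhs = 12, matching y values: 9, 14 (2 points).
  x = 17: rhs = 5, matching y values: none (0 points).
  x = 18: rhs = 8, matching y values: 10, 13 (2 points).
  x = 19: rhs = 4, matching y values: 2, 21 (2 points).
  x = 20: rhs = 22, matching y values: none (0 points).
  x = 21: rhs = 22, matching y values: none (0 points).
  x = 22: rhs = 10, matching y values: none (0 points).
Total affine count: 19.
Full point count |E(F_23)| = 19 + 1 = 20.
Hasse bound: |20 − (23+1)| = |-4| = 4 ≤ 2√23 ≈ 9.5917 ✓.


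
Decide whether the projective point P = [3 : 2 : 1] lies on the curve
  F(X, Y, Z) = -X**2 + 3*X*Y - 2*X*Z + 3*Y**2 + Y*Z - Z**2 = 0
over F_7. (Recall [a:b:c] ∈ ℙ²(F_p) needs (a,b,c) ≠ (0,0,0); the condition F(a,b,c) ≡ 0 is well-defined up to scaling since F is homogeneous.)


F(3,2,1) ≡ 2 (mod 7); P is NOT on the curve.

Evaluate F(3, 2, 1) term-by-term (mod 7).
  -X**2 ↦ -1·9·1·1 = -9
  3*X*Y ↦ 3·3·2·1 = 18
  -2*X*Z ↦ -2·3·1·1 = -6
  3*Y**2 ↦ 3·1·4·1 = 12
  Y*Z ↦ 1·1·2·1 = 2
  -Z**2 ↦ -1·1·1·1 = -1
Sum: F(3, 2, 1) = (-9) + (18) + (-6) + (12) + (2) + (-1) = 16.
Reducing mod 7: 16 ≡ 2 (mod 7).
Since F(a, b, c) ≡ 2 ≠ 0 (mod 7), P does NOT lie on the curve.


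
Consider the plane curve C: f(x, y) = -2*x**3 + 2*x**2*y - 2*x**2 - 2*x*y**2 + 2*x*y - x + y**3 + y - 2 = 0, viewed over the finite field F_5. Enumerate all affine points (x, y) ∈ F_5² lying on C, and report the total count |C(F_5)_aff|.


Affine F_5-points: {(0, 1), (1, 4), (2, 2)}; count = 3.

For each of the 25 pairs (x, y) ∈ F_5², evaluate f(x, y) mod 5. Record the zeros.
  x = 0: [0↦3, 1↦0, 2↦3, 3↦3, 4↦1]  zeros at y ∈ {1}
  x = 1: [0↦3, 1↦2, 2↦3, 3↦2, 4↦0]  zeros at y ∈ {4}
  x = 2: [0↦2, 1↦2, 2↦0, 3↦2, 4↦4]  zeros at y ∈ {2}
  x = 3: [0↦3, 1↦3, 2↦2, 3↦1, 4↦1]  zeros at y ∈ ∅
  x = 4: [0↦4, 1↦3, 2↦2, 3↦2, 4↦4]  zeros at y ∈ ∅
Collecting zeros: affine points = {(0, 1), (1, 4), (2, 2)}.
Total count |C(F_5)_aff| = 3.


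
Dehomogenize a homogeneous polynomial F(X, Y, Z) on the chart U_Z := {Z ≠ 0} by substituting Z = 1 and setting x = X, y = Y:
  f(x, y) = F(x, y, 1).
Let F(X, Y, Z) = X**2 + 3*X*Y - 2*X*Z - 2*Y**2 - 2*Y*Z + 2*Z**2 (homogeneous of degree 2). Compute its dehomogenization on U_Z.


f(x, y) = x**2 + 3*x*y - 2*x - 2*y**2 - 2*y + 2

On U_Z we set Z = 1. Each monomial c·X^i·Y^j·Z^k in F becomes c·x^i·y^j·1^k = c·x^i·y^j.
Substituting Z = 1: F(X, Y, 1) = x**2 + 3*x*y - 2*x - 2*y**2 - 2*y + 2.
Note: deg(f) ≤ deg(F) = 2; strict inequality happens when F is divisible by Z (lost terms).


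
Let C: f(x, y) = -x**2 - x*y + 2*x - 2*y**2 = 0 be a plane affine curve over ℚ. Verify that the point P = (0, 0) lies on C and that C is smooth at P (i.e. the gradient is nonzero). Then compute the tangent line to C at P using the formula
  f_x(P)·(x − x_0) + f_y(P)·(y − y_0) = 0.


Tangent line at P: 2*x = 0.

Step 1: f(0, 0) = 0, so P lies on C.
Step 2: partial derivatives
  f_x(x, y) = -2*x - y + 2, f_y(x, y) = -x - 4*y.
  f_x(P) = 2, f_y(P) = 0 (gradient nonzero, so P is smooth).
Step 3: tangent line at P: 2·(x − 0) + 0·(y − 0) = 0.
Expanding: 2*x = 0.


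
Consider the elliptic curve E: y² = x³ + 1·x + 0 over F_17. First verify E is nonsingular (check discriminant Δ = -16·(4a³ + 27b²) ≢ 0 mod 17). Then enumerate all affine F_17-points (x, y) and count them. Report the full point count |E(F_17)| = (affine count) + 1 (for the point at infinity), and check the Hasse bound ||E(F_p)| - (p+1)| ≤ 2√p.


Affine points = {(0, 0), (1, 6), (1, 11), (3, 8), (3, 9), (4, 0), (6, 1), (6, 16), (11, 4), (11, 13), (13, 0), (14, 2), (14, 15), (16, 7), (16, 10)}; affine count = 15; |E(F_17)| = 16.

Discriminant check: Δ ∝ 4a³ + 27b² = 4·1³ + 27·0² = 4·1 + 27·0 ≡ 4 (mod 17). Nonzero ⇒ E is nonsingular.
For each x ∈ F_17, compute rhs = x³ + 1·x + 0 mod 17, then count y ∈ F_17 with y² ≡ rhs.
  x = 0: rhs = 0, matching y values: 0 (1 points).
  x = 1: rhs = 2, matching y values: 6, 11 (2 points).
  x = 2: rhs = 10, matching y values: none (0 points).
  x = 3: rhs = 13, matching y values: 8, 9 (2 points).
  x = 4: rhs = 0, matching y values: 0 (1 points).
  x = 5: rhs = 11, matching y values: none (0 points).
  x = 6: rhs = 1, matching y values: 1, 16 (2 points).
  x = 7: rhs = 10, matching y values: none (0 points).
  x = 8: rhs = 10, matching y values: none (0 points).
  x = 9: rhs = 7, matching y values: none (0 points).
  x = 10: rhs = 7, matching y values: none (0 points).
  x = 11: rhs = 16, matching y values: 4, 13 (2 points).
  x = 12: rhs = 6, matching y values: none (0 points).
  x = 13: rhs = 0, matching y values: 0 (1 points).
  x = 14: rhs = 4, matching y values: 2, 15 (2 points).
  x = 15: rhs = 7, matching y values: none (0 points).
  x = 16: rhs = 15, matching y values: 7, 10 (2 points).
Total affine count: 15.
Full point count |E(F_17)| = 15 + 1 = 16.
Hasse bound: |16 − (17+1)| = |-2| = 2 ≤ 2√17 ≈ 8.2462 ✓.


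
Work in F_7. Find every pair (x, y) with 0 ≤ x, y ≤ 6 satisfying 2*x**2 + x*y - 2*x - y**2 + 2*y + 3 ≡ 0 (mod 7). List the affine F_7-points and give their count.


Affine F_7-points: {(0, 3), (0, 6), (1, 5), (2, 0), (2, 4), (3, 2), (3, 3), (4, 2), (4, 4), (5, 1), (5, 6), (6, 0), (6, 1)}; count = 13.

For each of the 49 pairs (x, y) ∈ F_7², evaluate f(x, y) mod 7. Record the zeros.
  x = 0: [0↦3, 1↦4, 2↦3, 3↦0, 4↦2, 5↦2, 6↦0]  zeros at y ∈ {3, 6}
  x = 1: [0↦3, 1↦5, 2↦5, 3↦3, 4↦6, 5↦0, 6↦6]  zeros at y ∈ {5}
  x = 2: [0↦0, 1↦3, 2↦4, 3↦3, 4↦0, 5↦2, 6↦2]  zeros at y ∈ {0, 4}
  x = 3: [0↦1, 1↦5, 2↦0, 3↦0, 4↦5, 5↦1, 6↦2]  zeros at y ∈ {2, 3}
  x = 4: [0↦6, 1↦4, 2↦0, 3↦1, 4↦0, 5↦4, 6↦6]  zeros at y ∈ {2, 4}
  x = 5: [0↦1, 1↦0, 2↦4, 3↦6, 4↦6, 5↦4, 6↦0]  zeros at y ∈ {1, 6}
  x = 6: [0↦0, 1↦0, 2↦5, 3↦1, 4↦2, 5↦1, 6↦5]  zeros at y ∈ {0, 1}
Collecting zeros: affine points = {(0, 3), (0, 6), (1, 5), (2, 0), (2, 4), (3, 2), (3, 3), (4, 2), (4, 4), (5, 1), (5, 6), (6, 0), (6, 1)}.
Total count |C(F_7)_aff| = 13.


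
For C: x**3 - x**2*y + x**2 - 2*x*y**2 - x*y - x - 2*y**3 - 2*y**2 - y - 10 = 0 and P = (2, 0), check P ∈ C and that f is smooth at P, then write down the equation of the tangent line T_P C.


Tangent line at P: 15*x - 7*y - 30 = 0.

Step 1: f(2, 0) = 0, so P lies on C.
Step 2: partial derivatives
  f_x(x, y) = 3*x**2 - 2*x*y + 2*x - 2*y**2 - y - 1, f_y(x, y) = -x**2 - 4*x*y - x - 6*y**2 - 4*y - 1.
  f_x(P) = 15, f_y(P) = -7 (gradient nonzero, so P is smooth).
Step 3: tangent line at P: 15·(x − 2) + -7·(y − 0) = 0.
Expanding: 15*x - 7*y - 30 = 0.


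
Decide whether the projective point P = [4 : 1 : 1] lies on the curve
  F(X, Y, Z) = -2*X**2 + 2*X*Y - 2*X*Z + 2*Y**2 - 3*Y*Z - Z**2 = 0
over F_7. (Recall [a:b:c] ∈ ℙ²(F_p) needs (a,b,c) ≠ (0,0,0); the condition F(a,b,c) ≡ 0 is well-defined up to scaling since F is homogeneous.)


F(4,1,1) ≡ 1 (mod 7); P is NOT on the curve.

Evaluate F(4, 1, 1) term-by-term (mod 7).
  -2*X**2 ↦ -2·16·1·1 = -32
  2*X*Y ↦ 2·4·1·1 = 8
  -2*X*Z ↦ -2·4·1·1 = -8
  2*Y**2 ↦ 2·1·1·1 = 2
  -3*Y*Z ↦ -3·1·1·1 = -3
  -Z**2 ↦ -1·1·1·1 = -1
Sum: F(4, 1, 1) = (-32) + (8) + (-8) + (2) + (-3) + (-1) = -34.
Reducing mod 7: -34 ≡ 1 (mod 7).
Since F(a, b, c) ≡ 1 ≠ 0 (mod 7), P does NOT lie on the curve.


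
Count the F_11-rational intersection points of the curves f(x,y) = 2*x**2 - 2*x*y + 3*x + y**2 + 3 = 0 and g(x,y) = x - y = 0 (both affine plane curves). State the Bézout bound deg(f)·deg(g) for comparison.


Common zeros: ∅; count = 0; Bézout bound = 2.

deg(f) = 2, deg(g) = 1, so Bézout bound = 2.
Scan x ∈ F_11. For each x, list the y ∈ F_11 with f(x, y) ≡ 0 and those with g(x, y) ≡ 0 (mod 11); the common zeros in that column are the intersection.
  x = 0: f ≡ 0 at y ∈ ∅; g ≡ 0 at y ∈ {0}; common: ∅.
  x = 1: f ≡ 0 at y ∈ {3, 10}; g ≡ 0 at y ∈ {1}; common: ∅.
  x = 2: f ≡ 0 at y ∈ {5, 10}; g ≡ 0 at y ∈ {2}; common: ∅.
  x = 3: f ≡ 0 at y ∈ {2, 4}; g ≡ 0 at y ∈ {3}; common: ∅.
  x = 4: f ≡ 0 at y ∈ ∅; g ≡ 0 at y ∈ {4}; common: ∅.
  x = 5: f ≡ 0 at y ∈ {4, 6}; g ≡ 0 at y ∈ {5}; common: ∅.
  x = 6: f ≡ 0 at y ∈ {3, 9}; g ≡ 0 at y ∈ {6}; common: ∅.
  x = 7: f ≡ 0 at y ∈ {5, 9}; g ≡ 0 at y ∈ {7}; common: ∅.
  x = 8: f ≡ 0 at y ∈ ∅; g ≡ 0 at y ∈ {8}; common: ∅.
  x = 9: f ≡ 0 at y ∈ ∅; g ≡ 0 at y ∈ {9}; common: ∅.
  x = 10: f ≡ 0 at y ∈ ∅; g ≡ 0 at y ∈ {10}; common: ∅.
Collecting: common zeros = ∅, so the count is 0.
Comparison with the Bézout bound: 0 ≤ 2 = deg(f)·deg(g), as expected for curves with no common component (the affine F_11-count falls short of the bound because intersections may lie at infinity, over extension fields, or carry multiplicity).


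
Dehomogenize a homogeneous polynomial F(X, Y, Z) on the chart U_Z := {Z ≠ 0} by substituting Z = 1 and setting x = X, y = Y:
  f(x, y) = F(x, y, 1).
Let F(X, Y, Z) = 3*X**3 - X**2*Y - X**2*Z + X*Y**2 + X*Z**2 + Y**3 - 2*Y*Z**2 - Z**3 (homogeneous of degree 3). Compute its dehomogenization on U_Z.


f(x, y) = 3*x**3 - x**2*y - x**2 + x*y**2 + x + y**3 - 2*y - 1

On U_Z we set Z = 1. Each monomial c·X^i·Y^j·Z^k in F becomes c·x^i·y^j·1^k = c·x^i·y^j.
Substituting Z = 1: F(X, Y, 1) = 3*x**3 - x**2*y - x**2 + x*y**2 + x + y**3 - 2*y - 1.
Note: deg(f) ≤ deg(F) = 3; strict inequality happens when F is divisible by Z (lost terms).


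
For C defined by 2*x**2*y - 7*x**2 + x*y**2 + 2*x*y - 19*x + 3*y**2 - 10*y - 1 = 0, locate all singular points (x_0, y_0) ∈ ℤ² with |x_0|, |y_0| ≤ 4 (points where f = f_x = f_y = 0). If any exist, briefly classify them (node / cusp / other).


Singular points: {(-2, 3)}; classification: node.

Compute partial derivatives:
  f_x = 4*x*y - 14*x + y**2 + 2*y - 19.
  f_y = 2*x**2 + 2*x*y + 2*x + 6*y - 10.
Scan x_0 ∈ {−4, ..., 4}. For each x_0, f_y(x_0, y) is a polynomial in y; find its integer roots y ∈ {−4, ..., 4}, then test f_x and f at those candidates.
  x = -4: f_y(-4, y) = 14 - 2*y; no integer root y with |y| ≤ 4.
  x = -3: f_y(-3, y) = 2; no integer root y with |y| ≤ 4.
  x = -2: f_y(-2, y) = 2*y - 6; vanishes at y ∈ {3}. (-2, 3): f_x = 0, f = 0 — SINGULAR.
  x = -1: f_y(-1, y) = 4*y - 10; no integer root y with |y| ≤ 4.
  x = 0: f_y(0, y) = 6*y - 10; no integer root y with |y| ≤ 4.
  x = 1: f_y(1, y) = 8*y - 6; no integer root y with |y| ≤ 4.
  x = 2: f_y(2, y) = 10*y + 2; no integer root y with |y| ≤ 4.
  x = 3: f_y(3, y) = 12*y + 14; no integer root y with |y| ≤ 4.
  x = 4: f_y(4, y) = 14*y + 30; no integer root y with |y| ≤ 4.
Only singular point on the grid: (-2, 3).
Classify: substitute x = -2 + u, y = 3 + v and expand: f = 2*u**2*v - u**2 + u*v**2 + v**2.
No constant or linear terms (consistent with a singular point). Quadratic part: -u**2 + v**2. Cubic part: 2*u**2*v + u*v**2.
The quadratic part v**2 - u**2 = (v − u)(v + u) splits into two distinct linear factors, so there are two distinct tangent lines y − 3 = ±(x − -2) — this is a node (ordinary double point).
Classification: node.


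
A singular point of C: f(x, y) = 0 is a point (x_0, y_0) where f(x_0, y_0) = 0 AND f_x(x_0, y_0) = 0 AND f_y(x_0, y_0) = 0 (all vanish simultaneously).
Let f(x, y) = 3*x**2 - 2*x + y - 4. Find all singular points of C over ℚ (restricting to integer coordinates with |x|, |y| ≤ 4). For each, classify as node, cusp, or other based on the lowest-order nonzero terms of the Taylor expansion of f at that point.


No singular points in the scanned grid; C is smooth there.

Compute partial derivatives:
  f_x = 6*x - 2.
  f_y = 1.
f_y = 1 is a nonzero constant, so f_y never vanishes: no point (x, y) can satisfy f = f_x = f_y = 0. In particular no (x, y) ∈ {−4, ..., 4}² is singular; the curve is smooth.


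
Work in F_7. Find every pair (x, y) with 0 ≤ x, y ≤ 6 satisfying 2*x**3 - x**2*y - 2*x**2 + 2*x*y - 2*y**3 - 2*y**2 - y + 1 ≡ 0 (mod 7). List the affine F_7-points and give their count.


Affine F_7-points: {(4, 1), (5, 6), (6, 2)}; count = 3.

For each of the 49 pairs (x, y) ∈ F_7², evaluate f(x, y) mod 7. Record the zeros.
  x = 0: [0↦1, 1↦3, 2↦3, 3↦3, 4↦5, 5↦4, 6↦2]  zeros at y ∈ ∅
  x = 1: [0↦1, 1↦4, 2↦5, 3↦6, 4↦2, 5↦2, 6↦1]  zeros at y ∈ ∅
  x = 2: [0↦2, 1↦4, 2↦4, 3↦4, 4↦6, 5↦5, 6↦3]  zeros at y ∈ ∅
  x = 3: [0↦2, 1↦1, 2↦5, 3↦2, 4↦1, 5↦4, 6↦6]  zeros at y ∈ ∅
  x = 4: [0↦6, 1↦0, 2↦6, 3↦5, 4↦6, 5↦4, 6↦1]  zeros at y ∈ {1}
  x = 5: [0↦5, 1↦6, 2↦5, 3↦4, 4↦5, 5↦3, 6↦0]  zeros at y ∈ {6}
  x = 6: [0↦4, 1↦3, 2↦0, 3↦4, 4↦3, 5↦6, 6↦1]  zeros at y ∈ {2}
Collecting zeros: affine points = {(4, 1), (5, 6), (6, 2)}.
Total count |C(F_7)_aff| = 3.


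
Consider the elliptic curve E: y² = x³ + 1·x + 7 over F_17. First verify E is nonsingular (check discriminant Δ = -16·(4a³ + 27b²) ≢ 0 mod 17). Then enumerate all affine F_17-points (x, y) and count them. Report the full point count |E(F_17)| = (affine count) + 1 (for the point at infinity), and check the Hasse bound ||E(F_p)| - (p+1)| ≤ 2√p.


Affine points = {(1, 3), (1, 14), (2, 0), (5, 1), (5, 16), (6, 5), (6, 12), (7, 0), (8, 0), (12, 8), (12, 9)}; affine count = 11; |E(F_17)| = 12.

Discriminant check: Δ ∝ 4a³ + 27b² = 4·1³ + 27·7² = 4·1 + 27·49 ≡ 1 (mod 17). Nonzero ⇒ E is nonsingular.
For each x ∈ F_17, compute rhs = x³ + 1·x + 7 mod 17, then count y ∈ F_17 with y² ≡ rhs.
  x = 0: rhs = 7, matching y values: none (0 points).
  x = 1: rhs = 9, matching y values: 3, 14 (2 points).
  x = 2: rhs = 0, matching y values: 0 (1 points).
  x = 3: rhs = 3, matching y values: none (0 points).
  x = 4: rhs = 7, matching y values: none (0 points).
  x = 5: rhs = 1, matching y values: 1, 16 (2 points).
  x = 6: rhs = 8, matching y values: 5, 12 (2 points).
  x = 7: rhs = 0, matching y values: 0 (1 points).
  x = 8: rhs = 0, matching y values: 0 (1 points).
  x = 9: rhs = 14, matching y values: none (0 points).
  x = 10: rhs = 14, matching y values: none (0 points).
  x = 11: rhs = 6, matching y values: none (0 points).
  x = 12: rhs = 13, matching y values: 8, 9 (2 points).
  x = 13: rhs = 7, matching y values: none (0 points).
  x = 14: rhs = 11, matching y values: none (0 points).
  x = 15: rhs = 14, matching y values: none (0 points).
  x = 16: rhs = 5, matching y values: none (0 points).
Total affine count: 11.
Full point count |E(F_17)| = 11 + 1 = 12.
Hasse bound: |12 − (17+1)| = |-6| = 6 ≤ 2√17 ≈ 8.2462 ✓.


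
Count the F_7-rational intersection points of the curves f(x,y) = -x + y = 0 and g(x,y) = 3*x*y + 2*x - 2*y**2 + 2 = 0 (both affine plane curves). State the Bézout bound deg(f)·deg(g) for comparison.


Common zeros: ∅; count = 0; Bézout bound = 2.

deg(f) = 1, deg(g) = 2, so Bézout bound = 2.
Scan x ∈ F_7. For each x, list the y ∈ F_7 with f(x, y) ≡ 0 and those with g(x, y) ≡ 0 (mod 7); the common zeros in that column are the intersection.
  x = 0: f ≡ 0 at y ∈ {0}; g ≡ 0 at y ∈ {1, 6}; common: ∅.
  x = 1: f ≡ 0 at y ∈ {1}; g ≡ 0 at y ∈ ∅; common: ∅.
  x = 2: f ≡ 0 at y ∈ {2}; g ≡ 0 at y ∈ {5}; common: ∅.
  x = 3: f ≡ 0 at y ∈ {3}; g ≡ 0 at y ∈ ∅; common: ∅.
  x = 4: f ≡ 0 at y ∈ {4}; g ≡ 0 at y ∈ {3}; common: ∅.
  x = 5: f ≡ 0 at y ∈ {5}; g ≡ 0 at y ∈ ∅; common: ∅.
  x = 6: f ≡ 0 at y ∈ {6}; g ≡ 0 at y ∈ {0, 2}; common: ∅.
Collecting: common zeros = ∅, so the count is 0.
Comparison with the Bézout bound: 0 ≤ 2 = deg(f)·deg(g), as expected for curves with no common component (the affine F_7-count falls short of the bound because intersections may lie at infinity, over extension fields, or carry multiplicity).


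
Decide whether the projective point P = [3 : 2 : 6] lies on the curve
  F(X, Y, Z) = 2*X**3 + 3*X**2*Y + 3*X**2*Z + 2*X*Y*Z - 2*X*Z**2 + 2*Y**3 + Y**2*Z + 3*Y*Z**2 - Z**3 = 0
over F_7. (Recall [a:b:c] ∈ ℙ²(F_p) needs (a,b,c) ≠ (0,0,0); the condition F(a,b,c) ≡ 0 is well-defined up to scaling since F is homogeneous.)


F(3,2,6) ≡ 5 (mod 7); P is NOT on the curve.

Evaluate F(3, 2, 6) term-by-term (mod 7).
  2*X**3 ↦ 2·27·1·1 = 54
  3*X**2*Y ↦ 3·9·2·1 = 54
  3*X**2*Z ↦ 3·9·1·6 = 162
  2*X*Y*Z ↦ 2·3·2·6 = 72
  -2*X*Z**2 ↦ -2·3·1·36 = -216
  2*Y**3 ↦ 2·1·8·1 = 16
  Y**2*Z ↦ 1·1·4·6 = 24
  3*Y*Z**2 ↦ 3·1·2·36 = 216
  -Z**3 ↦ -1·1·1·216 = -216
Sum: F(3, 2, 6) = (54) + (54) + (162) + (72) + (-216) + (16) + (24) + (216) + (-216) = 166.
Reducing mod 7: 166 ≡ 5 (mod 7).
Since F(a, b, c) ≡ 5 ≠ 0 (mod 7), P does NOT lie on the curve.


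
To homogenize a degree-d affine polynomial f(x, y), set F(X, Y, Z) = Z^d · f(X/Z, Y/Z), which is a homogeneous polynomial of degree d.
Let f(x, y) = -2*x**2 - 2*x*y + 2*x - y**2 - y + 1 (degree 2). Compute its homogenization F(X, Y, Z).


F(X, Y, Z) = -2*X**2 - 2*X*Y + 2*X*Z - Y**2 - Y*Z + Z**2

deg(f) = 2.
Substitute x = X/Z, y = Y/Z into f, then multiply by Z^2.
  monomial -2·x^2·y^0 ↦ -2·X^2·Y^0·Z^0.
  monomial -2·x^1·y^1 ↦ -2·X^1·Y^1·Z^0.
  monomial 2·x^1·y^0 ↦ 2·X^1·Y^0·Z^1.
  monomial -1·x^0·y^2 ↦ -1·X^0·Y^2·Z^0.
  monomial -1·x^0·y^1 ↦ -1·X^0·Y^1·Z^1.
  monomial 1·x^0·y^0 ↦ 1·X^0·Y^0·Z^2.
Collecting: F(X, Y, Z) = -2*X**2 - 2*X*Y + 2*X*Z - Y**2 - Y*Z + Z**2.


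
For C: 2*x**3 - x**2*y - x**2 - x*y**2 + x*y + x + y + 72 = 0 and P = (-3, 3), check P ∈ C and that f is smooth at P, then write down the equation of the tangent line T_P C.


Tangent line at P: 73*x + 7*y + 198 = 0.

Step 1: f(-3, 3) = 0, so P lies on C.
Step 2: partial derivatives
  f_x(x, y) = 6*x**2 - 2*x*y - 2*x - y**2 + y + 1, f_y(x, y) = -x**2 - 2*x*y + x + 1.
  f_x(P) = 73, f_y(P) = 7 (gradient nonzero, so P is smooth).
Step 3: tangent line at P: 73·(x − -3) + 7·(y − 3) = 0.
Expanding: 73*x + 7*y + 198 = 0.


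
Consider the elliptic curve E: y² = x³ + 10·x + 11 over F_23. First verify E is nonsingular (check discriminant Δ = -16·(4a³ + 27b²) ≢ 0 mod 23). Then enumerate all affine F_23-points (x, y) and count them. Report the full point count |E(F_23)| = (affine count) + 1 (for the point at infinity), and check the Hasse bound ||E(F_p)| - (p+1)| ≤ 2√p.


Affine points = {(2, 4), (2, 19), (4, 0), (5, 5), (5, 18), (9, 5), (9, 18), (11, 7), (11, 16), (16, 9), (16, 14), (20, 0), (21, 11), (21, 12), (22, 0)}; affine count = 15; |E(F_23)| = 16.

Discriminant check: Δ ∝ 4a³ + 27b² = 4·10³ + 27·11² = 4·1000 + 27·121 ≡ 22 (mod 23). Nonzero ⇒ E is nonsingular.
For each x ∈ F_23, compute rhs = x³ + 10·x + 11 mod 23, then count y ∈ F_23 with y² ≡ rhs.
  x = 0: rhs = 11, matching y values: none (0 points).
  x = 1: rhs = 22, matching y values: none (0 points).
  x = 2: rhs = 16, matching y values: 4, 19 (2 points).
  x = 3: rhs = 22, matching y values: none (0 points).
  x = 4: rhs = 0, matching y values: 0 (1 points).
  x = 5: rhs = 2, matching y values: 5, 18 (2 points).
  x = 6: rhs = 11, matching y values: none (0 points).
  x = 7: rhs = 10, matching y values: none (0 points).
  x = 8: rhs = 5, matching y values: none (0 points).
  x = 9: rhs = 2, matching y values: 5, 18 (2 points).
  x = 10: rhs = 7, matching y values: none (0 points).
  x = 11: rhs = 3, matching y values: 7, 16 (2 points).
  x = 12: rhs = 19, matching y values: none (0 points).
  x = 13: rhs = 15, matching y values: none (0 points).
  x = 14: rhs = 20, matching y values: none (0 points).
  x = 15: rhs = 17, matching y values: none (0 points).
  x = 16: rhs = 12, matching y values: 9, 14 (2 points).
  x = 17: rhs = 11, matching y values: none (0 points).
  x = 18: rhs = 20, matching y values: none (0 points).
  x = 19: rhs = 22, matching y values: none (0 points).
  x = 20: rhs = 0, matching y values: 0 (1 points).
  x = 21: rhs = 6, matching y values: 11, 12 (2 points).
  x = 22: rhs = 0, matching y values: 0 (1 points).
Total affine count: 15.
Full point count |E(F_23)| = 15 + 1 = 16.
Hasse bound: |16 − (23+1)| = |-8| = 8 ≤ 2√23 ≈ 9.5917 ✓.


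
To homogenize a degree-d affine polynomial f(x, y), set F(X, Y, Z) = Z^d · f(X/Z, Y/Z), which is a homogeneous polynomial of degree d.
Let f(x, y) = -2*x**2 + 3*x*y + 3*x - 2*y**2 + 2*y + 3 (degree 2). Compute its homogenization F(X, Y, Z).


F(X, Y, Z) = -2*X**2 + 3*X*Y + 3*X*Z - 2*Y**2 + 2*Y*Z + 3*Z**2

deg(f) = 2.
Substitute x = X/Z, y = Y/Z into f, then multiply by Z^2.
  monomial -2·x^2·y^0 ↦ -2·X^2·Y^0·Z^0.
  monomial 3·x^1·y^1 ↦ 3·X^1·Y^1·Z^0.
  monomial 3·x^1·y^0 ↦ 3·X^1·Y^0·Z^1.
  monomial -2·x^0·y^2 ↦ -2·X^0·Y^2·Z^0.
  monomial 2·x^0·y^1 ↦ 2·X^0·Y^1·Z^1.
  monomial 3·x^0·y^0 ↦ 3·X^0·Y^0·Z^2.
Collecting: F(X, Y, Z) = -2*X**2 + 3*X*Y + 3*X*Z - 2*Y**2 + 2*Y*Z + 3*Z**2.


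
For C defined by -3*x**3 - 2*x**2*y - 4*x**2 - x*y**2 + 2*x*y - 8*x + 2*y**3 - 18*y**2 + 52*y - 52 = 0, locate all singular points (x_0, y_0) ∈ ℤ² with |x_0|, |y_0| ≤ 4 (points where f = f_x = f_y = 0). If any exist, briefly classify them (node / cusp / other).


Singular points: {(-1, 3)}; classification: node.

Compute partial derivatives:
  f_x = -9*x**2 - 4*x*y - 8*x - y**2 + 2*y - 8.
  f_y = -2*x**2 - 2*x*y + 2*x + 6*y**2 - 36*y + 52.
Scan x_0 ∈ {−4, ..., 4}. For each x_0, f_y(x_0, y) is a polynomial in y; find its integer roots y ∈ {−4, ..., 4}, then test f_x and f at those candidates.
  x = -4: f_y(-4, y) = 6*y**2 - 28*y + 12; no integer root y with |y| ≤ 4.
  x = -3: f_y(-3, y) = 6*y**2 - 30*y + 28; no integer root y with |y| ≤ 4.
  x = -2: f_y(-2, y) = 6*y**2 - 32*y + 40; vanishes at y ∈ {2}. (-2, 2): f_x = -12 ≠ 0.
  x = -1: f_y(-1, y) = 6*y**2 - 34*y + 48; vanishes at y ∈ {3}. (-1, 3): f_x = 0, f = 0 — SINGULAR.
  x = 0: f_y(0, y) = 6*y**2 - 36*y + 52; no integer root y with |y| ≤ 4.
  x = 1: f_y(1, y) = 6*y**2 - 38*y + 52; vanishes at y ∈ {2}. (1, 2): f_x = -33 ≠ 0.
  x = 2: f_y(2, y) = 6*y**2 - 40*y + 48; no integer root y with |y| ≤ 4.
  x = 3: f_y(3, y) = 6*y**2 - 42*y + 40; no integer root y with |y| ≤ 4.
  x = 4: f_y(4, y) = 6*y**2 - 44*y + 28; no integer root y with |y| ≤ 4.
Only singular point on the grid: (-1, 3).
Classify: substitute x = -1 + u, y = 3 + v and expand: f = -3*u**3 - 2*u**2*v - u**2 - u*v**2 + 2*v**3 + v**2.
No constant or linear terms (consistent with a singular point). Quadratic part: -u**2 + v**2. Cubic part: -3*u**3 - 2*u**2*v - u*v**2 + 2*v**3.
The quadratic part v**2 - u**2 = (v − u)(v + u) splits into two distinct linear factors, so there are two distinct tangent lines y − 3 = ±(x − -1) — this is a node (ordinary double point).
Classification: node.


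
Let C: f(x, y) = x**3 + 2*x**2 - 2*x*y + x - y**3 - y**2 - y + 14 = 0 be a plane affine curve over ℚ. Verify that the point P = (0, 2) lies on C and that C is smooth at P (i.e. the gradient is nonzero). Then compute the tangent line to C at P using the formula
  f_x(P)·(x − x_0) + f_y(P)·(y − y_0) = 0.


Tangent line at P: -3*x - 17*y + 34 = 0.

Step 1: f(0, 2) = 0, so P lies on C.
Step 2: partial derivatives
  f_x(x, y) = 3*x**2 + 4*x - 2*y + 1, f_y(x, y) = -2*x - 3*y**2 - 2*y - 1.
  f_x(P) = -3, f_y(P) = -17 (gradient nonzero, so P is smooth).
Step 3: tangent line at P: -3·(x − 0) + -17·(y − 2) = 0.
Expanding: -3*x - 17*y + 34 = 0.


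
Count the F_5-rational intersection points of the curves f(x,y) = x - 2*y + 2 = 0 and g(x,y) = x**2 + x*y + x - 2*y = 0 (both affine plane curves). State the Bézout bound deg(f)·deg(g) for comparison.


Common zeros: ∅; count = 0; Bézout bound = 2.

deg(f) = 1, deg(g) = 2, so Bézout bound = 2.
Scan x ∈ F_5. For each x, list the y ∈ F_5 with f(x, y) ≡ 0 and those with g(x, y) ≡ 0 (mod 5); the common zeros in that column are the intersection.
  x = 0: f ≡ 0 at y ∈ {1}; g ≡ 0 at y ∈ {0}; common: ∅.
  x = 1: f ≡ 0 at y ∈ {4}; g ≡ 0 at y ∈ {2}; common: ∅.
  x = 2: f ≡ 0 at y ∈ {2}; g ≡ 0 at y ∈ ∅; common: ∅.
  x = 3: f ≡ 0 at y ∈ {0}; g ≡ 0 at y ∈ {3}; common: ∅.
  x = 4: f ≡ 0 at y ∈ {3}; g ≡ 0 at y ∈ {0}; common: ∅.
Collecting: common zeros = ∅, so the count is 0.
Comparison with the Bézout bound: 0 ≤ 2 = deg(f)·deg(g), as expected for curves with no common component (the affine F_5-count falls short of the bound because intersections may lie at infinity, over extension fields, or carry multiplicity).


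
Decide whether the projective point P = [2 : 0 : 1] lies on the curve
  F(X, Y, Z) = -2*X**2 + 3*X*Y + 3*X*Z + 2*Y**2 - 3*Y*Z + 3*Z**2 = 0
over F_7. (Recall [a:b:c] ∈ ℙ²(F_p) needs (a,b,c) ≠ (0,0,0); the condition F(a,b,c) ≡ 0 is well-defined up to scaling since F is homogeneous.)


F(2,0,1) ≡ 1 (mod 7); P is NOT on the curve.

Evaluate F(2, 0, 1) term-by-term (mod 7).
  -2*X**2 ↦ -2·4·1·1 = -8
  3*X*Y ↦ 3·2·0·1 = 0
  3*X*Z ↦ 3·2·1·1 = 6
  2*Y**2 ↦ 2·1·0·1 = 0
  -3*Y*Z ↦ -3·1·0·1 = 0
  3*Z**2 ↦ 3·1·1·1 = 3
Sum: F(2, 0, 1) = (-8) + (0) + (6) + (0) + (0) + (3) = 1.
Reducing mod 7: 1 ≡ 1 (mod 7).
Since F(a, b, c) ≡ 1 ≠ 0 (mod 7), P does NOT lie on the curve.


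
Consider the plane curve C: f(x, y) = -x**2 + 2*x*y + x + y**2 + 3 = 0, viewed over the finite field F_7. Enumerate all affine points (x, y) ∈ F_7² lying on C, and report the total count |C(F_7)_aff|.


Affine F_7-points: {(0, 2), (0, 5), (4, 1), (4, 5), (5, 2), (6, 1)}; count = 6.

For each of the 49 pairs (x, y) ∈ F_7², evaluate f(x, y) mod 7. Record the zeros.
  x = 0: [0↦3, 1↦4, 2↦0, 3↦5, 4↦5, 5↦0, 6↦4]  zeros at y ∈ {2, 5}
  x = 1: [0↦3, 1↦6, 2↦4, 3↦4, 4↦6, 5↦3, 6↦2]  zeros at y ∈ ∅
  x = 2: [0↦1, 1↦6, 2↦6, 3↦1, 4↦5, 5↦4, 6↦5]  zeros at y ∈ ∅
  x = 3: [0↦4, 1↦4, 2↦6, 3↦3, 4↦2, 5↦3, 6↦6]  zeros at y ∈ ∅
  x = 4: [0↦5, 1↦0, 2↦4, 3↦3, 4↦4, 5↦0, 6↦5]  zeros at y ∈ {1, 5}
  x = 5: [0↦4, 1↦1, 2↦0, 3↦1, 4↦4, 5↦2, 6↦2]  zeros at y ∈ {2}
  x = 6: [0↦1, 1↦0, 2↦1, 3↦4, 4↦2, 5↦2, 6↦4]  zeros at y ∈ {1}
Collecting zeros: affine points = {(0, 2), (0, 5), (4, 1), (4, 5), (5, 2), (6, 1)}.
Total count |C(F_7)_aff| = 6.


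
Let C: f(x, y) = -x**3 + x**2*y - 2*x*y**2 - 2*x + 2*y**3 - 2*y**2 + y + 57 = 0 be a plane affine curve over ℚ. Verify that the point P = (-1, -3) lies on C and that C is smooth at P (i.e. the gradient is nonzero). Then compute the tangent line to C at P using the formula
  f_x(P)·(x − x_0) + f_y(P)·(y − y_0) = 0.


Tangent line at P: -17*x + 56*y + 151 = 0.

Step 1: f(-1, -3) = 0, so P lies on C.
Step 2: partial derivatives
  f_x(x, y) = -3*x**2 + 2*x*y - 2*y**2 - 2, f_y(x, y) = x**2 - 4*x*y + 6*y**2 - 4*y + 1.
  f_x(P) = -17, f_y(P) = 56 (gradient nonzero, so P is smooth).
Step 3: tangent line at P: -17·(x − -1) + 56·(y − -3) = 0.
Expanding: -17*x + 56*y + 151 = 0.


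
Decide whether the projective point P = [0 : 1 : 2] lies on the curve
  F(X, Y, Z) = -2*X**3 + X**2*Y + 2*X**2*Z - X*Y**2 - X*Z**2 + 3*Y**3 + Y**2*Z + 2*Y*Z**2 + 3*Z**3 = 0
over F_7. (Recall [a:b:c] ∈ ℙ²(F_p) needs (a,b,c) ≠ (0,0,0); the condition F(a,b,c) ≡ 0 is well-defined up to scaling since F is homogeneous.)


F(0,1,2) ≡ 2 (mod 7); P is NOT on the curve.

Evaluate F(0, 1, 2) term-by-term (mod 7).
  -2*X**3 ↦ -2·0·1·1 = 0
  X**2*Y ↦ 1·0·1·1 = 0
  2*X**2*Z ↦ 2·0·1·2 = 0
  -X*Y**2 ↦ -1·0·1·1 = 0
  -X*Z**2 ↦ -1·0·1·4 = 0
  3*Y**3 ↦ 3·1·1·1 = 3
  Y**2*Z ↦ 1·1·1·2 = 2
  2*Y*Z**2 ↦ 2·1·1·4 = 8
  3*Z**3 ↦ 3·1·1·8 = 24
Sum: F(0, 1, 2) = (0) + (0) + (0) + (0) + (0) + (3) + (2) + (8) + (24) = 37.
Reducing mod 7: 37 ≡ 2 (mod 7).
Since F(a, b, c) ≡ 2 ≠ 0 (mod 7), P does NOT lie on the curve.


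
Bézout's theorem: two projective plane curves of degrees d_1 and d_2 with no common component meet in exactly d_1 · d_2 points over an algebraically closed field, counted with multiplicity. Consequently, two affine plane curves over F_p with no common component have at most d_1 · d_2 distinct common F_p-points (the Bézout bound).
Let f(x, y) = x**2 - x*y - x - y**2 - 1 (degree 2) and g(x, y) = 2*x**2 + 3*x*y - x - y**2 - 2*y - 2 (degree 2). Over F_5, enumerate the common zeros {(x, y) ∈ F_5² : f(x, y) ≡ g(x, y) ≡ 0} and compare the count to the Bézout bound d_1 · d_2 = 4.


Common zeros: {(0, 2)}; count = 1; Bézout bound = 4.

deg(f) = 2, deg(g) = 2, so Bézout bound = 4.
Scan x ∈ F_5. For each x, list the y ∈ F_5 with f(x, y) ≡ 0 and those with g(x, y) ≡ 0 (mod 5); the common zeros in that column are the intersection.
  x = 0: f ≡ 0 at y ∈ {2, 3}; g ≡ 0 at y ∈ {1, 2}; common: {2}.
  x = 1: f ≡ 0 at y ∈ ∅; g ≡ 0 at y ∈ ∅; common: ∅.
  x = 2: f ≡ 0 at y ∈ ∅; g ≡ 0 at y ∈ ∅; common: ∅.
  x = 3: f ≡ 0 at y ∈ {0, 2}; g ≡ 0 at y ∈ {3, 4}; common: ∅.
  x = 4: f ≡ 0 at y ∈ {3}; g ≡ 0 at y ∈ {1, 4}; common: ∅.
Collecting: common zeros = {(0, 2)}, so the count is 1.
Comparison with the Bézout bound: 1 ≤ 4 = deg(f)·deg(g), as expected for curves with no common component (the affine F_5-count falls short of the bound because intersections may lie at infinity, over extension fields, or carry multiplicity).
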